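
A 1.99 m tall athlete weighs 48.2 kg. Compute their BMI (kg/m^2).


height^2 = 3.9601 m^2
BMI = 48.2 / 3.9601 = 12.17 kg/m^2

12.17 kg/m^2


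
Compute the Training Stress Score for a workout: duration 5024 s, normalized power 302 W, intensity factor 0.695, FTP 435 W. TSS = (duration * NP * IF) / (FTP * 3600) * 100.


Product = 5024 * 302 * 0.695 = 1054487.36
Base = 435 * 3600 = 1566000
TSS = 1054487.36 / 1566000 * 100 = 67.34

67.34 TSS


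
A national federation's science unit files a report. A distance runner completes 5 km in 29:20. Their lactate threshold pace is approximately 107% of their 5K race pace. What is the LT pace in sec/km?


Convert to seconds: 29 min 20 s = 1760 s
Pace per km = 1760 / 5 = 352.0 s/km
LT pace = 352.0 * 1.07 = 376.64 s/km

376.64 s/km


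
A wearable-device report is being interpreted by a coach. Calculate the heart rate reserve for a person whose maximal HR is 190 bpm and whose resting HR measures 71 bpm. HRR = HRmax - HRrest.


HRmax = 190 bpm
HRrest = 71 bpm
HRR = 190 - 71 = 119 bpm

119 bpm


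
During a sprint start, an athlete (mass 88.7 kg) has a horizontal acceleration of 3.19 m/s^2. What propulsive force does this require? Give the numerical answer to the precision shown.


Propulsive force = mass * acceleration
= 88.7 kg * 3.19 m/s^2
= 282.95 N

282.95 N


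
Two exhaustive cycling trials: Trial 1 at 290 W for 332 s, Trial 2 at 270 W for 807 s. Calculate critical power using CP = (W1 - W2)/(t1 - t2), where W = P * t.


W1 = 290 * 332 = 96280 J
W2 = 270 * 807 = 217890 J
CP = (96280 - 217890) / (332 - 807)
= -121610 / -475
= 256.02 W

256.02 W


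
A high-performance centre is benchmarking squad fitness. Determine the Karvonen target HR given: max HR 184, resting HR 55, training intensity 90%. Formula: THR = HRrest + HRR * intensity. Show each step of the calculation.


HRR = HRmax - HRrest = 184 - 55 = 129
THR = 55 + 129 * 0.9
= 171.1 bpm

171.1 bpm


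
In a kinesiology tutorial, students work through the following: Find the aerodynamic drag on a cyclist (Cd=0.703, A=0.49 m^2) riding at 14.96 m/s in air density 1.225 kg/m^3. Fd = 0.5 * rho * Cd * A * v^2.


Fd = 0.5 * 1.225 * 0.703 * 0.49 * 14.96^2
= 0.5 * 1.225 * 0.703 * 0.49 * 223.8016
= 47.219 N

47.219 N


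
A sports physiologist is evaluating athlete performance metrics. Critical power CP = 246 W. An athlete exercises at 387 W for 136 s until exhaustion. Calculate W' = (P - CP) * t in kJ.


P - CP = 387 - 246 = 141 W
W' = 141 * 136 = 19176 J
= 19176 / 1000 = 19.176 kJ

19.176 kJ


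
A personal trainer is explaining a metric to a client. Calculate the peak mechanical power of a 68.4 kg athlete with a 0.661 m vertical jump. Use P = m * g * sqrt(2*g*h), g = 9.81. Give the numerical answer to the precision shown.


First, sqrt(2gh) = sqrt(2 * 9.81 * 0.661)
= sqrt(12.96882) = 3.601225 m/s
Power = 68.4 * 9.81 * 3.601225 = 2416.44 W

2416.44 W


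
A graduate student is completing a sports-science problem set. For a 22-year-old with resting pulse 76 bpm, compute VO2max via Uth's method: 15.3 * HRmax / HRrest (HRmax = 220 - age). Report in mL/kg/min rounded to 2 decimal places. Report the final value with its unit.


Step 1: HRmax = 220 - 22 = 198 bpm
Step 2: Ratio = 198 / 76 = 2.6053
Step 3: VO2max = 15.3 * 2.6053 = 39.86 mL/kg/min

39.86 mL/kg/min


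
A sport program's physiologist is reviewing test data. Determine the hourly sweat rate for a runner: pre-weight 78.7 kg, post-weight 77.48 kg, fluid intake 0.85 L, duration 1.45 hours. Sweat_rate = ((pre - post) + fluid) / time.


Mass lost = 78.7 - 77.48 = 1.22 kg
Add fluid consumed: 1.22 + 0.85 = 2.07 L total sweat
Sweat rate = 2.07 / 1.45 = 1.428 L/h

1.428 L/h


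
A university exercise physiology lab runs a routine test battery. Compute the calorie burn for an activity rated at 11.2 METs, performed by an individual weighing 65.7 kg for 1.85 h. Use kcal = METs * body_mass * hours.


Product of METs and mass = 11.2 * 65.7 = 735.84
Total kcal = 735.84 * 1.85 = 1361.3 kcal

1361.3 kcal


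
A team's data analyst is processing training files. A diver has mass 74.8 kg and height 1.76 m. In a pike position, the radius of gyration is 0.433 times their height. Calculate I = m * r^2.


r = 0.433 * 1.76 = 0.76208 m
I = m * r^2 = 74.8 * 0.580766 = 43.441 kg*m^2

43.441 kg*m^2


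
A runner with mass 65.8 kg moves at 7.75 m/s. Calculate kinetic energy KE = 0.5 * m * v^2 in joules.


v^2 = 7.75^2 = 60.0625
KE = 0.5 * 65.8 * 60.0625
= 1976.06 J

1976.06 J


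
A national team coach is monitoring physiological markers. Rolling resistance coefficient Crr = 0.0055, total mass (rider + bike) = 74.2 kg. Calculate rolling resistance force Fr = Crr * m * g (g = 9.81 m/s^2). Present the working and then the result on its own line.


Fr = Crr * m * g
= 0.0055 * 74.2 * 9.81
= 4.003 N

4.003 N


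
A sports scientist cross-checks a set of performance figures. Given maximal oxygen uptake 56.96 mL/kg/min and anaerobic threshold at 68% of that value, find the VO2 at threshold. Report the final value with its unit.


Percentage as decimal = 0.68
VO2 at AT = 56.96 * 0.68 = 38.73 mL/kg/min

38.73 mL/kg/min


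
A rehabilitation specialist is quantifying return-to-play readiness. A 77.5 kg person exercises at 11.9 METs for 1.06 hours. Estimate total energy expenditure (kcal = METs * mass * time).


Energy = METs * mass(kg) * time(h)
= 11.9 * 77.5 * 1.06
= 977.59 kcal

977.59 kcal


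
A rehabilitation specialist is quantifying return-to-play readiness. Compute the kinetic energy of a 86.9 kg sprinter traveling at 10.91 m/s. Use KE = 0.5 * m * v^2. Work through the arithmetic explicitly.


Velocity squared = 119.0281
KE = 0.5 * 86.9 * 119.0281 = 5171.77 J

5171.77 J


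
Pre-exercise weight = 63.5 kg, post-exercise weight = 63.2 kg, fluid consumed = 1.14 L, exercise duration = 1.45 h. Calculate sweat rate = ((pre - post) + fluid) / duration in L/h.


Weight loss = 63.5 - 63.2 = 0.3 kg (approx L)
Total sweat = 0.3 + 1.14 = 1.44 L
Sweat rate = 1.44 / 1.45 = 0.993 L/h

0.993 L/h


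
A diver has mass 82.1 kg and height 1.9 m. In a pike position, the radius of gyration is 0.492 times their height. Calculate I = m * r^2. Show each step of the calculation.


r = 0.492 * 1.9 = 0.9348 m
I = m * r^2 = 82.1 * 0.873851 = 71.743 kg*m^2

71.743 kg*m^2


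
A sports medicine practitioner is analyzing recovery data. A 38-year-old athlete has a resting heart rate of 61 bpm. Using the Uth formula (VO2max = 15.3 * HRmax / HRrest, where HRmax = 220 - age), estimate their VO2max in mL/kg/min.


HRmax = 220 - 38 = 182 bpm
Ratio = HRmax / HRrest = 182 / 61 = 2.9836
VO2max = 15.3 * 2.9836 = 45.65 mL/kg/min

45.65 mL/kg/min


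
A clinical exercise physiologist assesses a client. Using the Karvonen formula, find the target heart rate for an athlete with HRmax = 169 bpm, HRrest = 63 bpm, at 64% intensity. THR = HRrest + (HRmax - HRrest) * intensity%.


HRR = 169 - 63 = 106
THR = 63 + 106 * 0.64
= 63 + 67.84
= 130.84 bpm

130.84 bpm


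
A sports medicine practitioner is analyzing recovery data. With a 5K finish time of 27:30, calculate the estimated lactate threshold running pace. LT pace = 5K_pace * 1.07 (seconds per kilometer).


Race duration = 1650 s for 5 km
Average pace = 1650 / 5 = 330.0 s/km
LT pace = 330.0 * 1.07
= 353.1 s/km

353.1 s/km


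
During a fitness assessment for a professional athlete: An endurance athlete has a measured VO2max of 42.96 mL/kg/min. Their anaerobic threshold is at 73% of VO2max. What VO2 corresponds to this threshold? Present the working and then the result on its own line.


Anaerobic threshold VO2 = VO2max * 73%
= 42.96 * 0.73
= 31.36 mL/kg/min

31.36 mL/kg/min


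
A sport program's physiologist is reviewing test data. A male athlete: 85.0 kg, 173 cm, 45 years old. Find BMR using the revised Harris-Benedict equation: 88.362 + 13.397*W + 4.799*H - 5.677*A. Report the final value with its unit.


Intercept = 88.362
Weight contribution = 13.397 * 85.0 = 1138.745
Height contribution = 4.799 * 173 = 830.227
Age contribution = 5.677 * 45 = 255.465
BMR = 88.362 + 1138.745 + 830.227 - 255.465
= 1801.87 kcal/day

1801.87 kcal/day


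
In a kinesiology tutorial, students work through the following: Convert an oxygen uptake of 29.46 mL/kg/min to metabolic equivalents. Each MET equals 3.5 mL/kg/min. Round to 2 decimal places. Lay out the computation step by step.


One MET = 3.5 mL/kg/min
Number of METs = 29.46 / 3.5
= 8.42 METs

8.42 METs


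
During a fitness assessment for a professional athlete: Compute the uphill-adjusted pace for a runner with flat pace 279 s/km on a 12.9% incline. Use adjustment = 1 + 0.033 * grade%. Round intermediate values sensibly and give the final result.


Adjustment factor = 1 + 0.033 * 12.9 = 1.4257
Grade-adjusted pace = 279 * 1.4257 = 397.77 s/km

397.77 s/km


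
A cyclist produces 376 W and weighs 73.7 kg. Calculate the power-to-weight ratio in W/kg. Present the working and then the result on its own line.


P/W = power / mass
= 376 / 73.7
= 5.102 W/kg

5.102 W/kg


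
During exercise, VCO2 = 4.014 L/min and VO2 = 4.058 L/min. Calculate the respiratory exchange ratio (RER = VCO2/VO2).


RER = VCO2 / VO2
= 4.014 / 4.058
= 0.9892

0.9892


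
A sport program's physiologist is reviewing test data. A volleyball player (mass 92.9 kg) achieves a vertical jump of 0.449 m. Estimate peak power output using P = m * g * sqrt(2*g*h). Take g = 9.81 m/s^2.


2 * g * h = 2 * 9.81 * 0.449 = 8.80938
sqrt(8.80938) = 2.96806 m/s
P = 92.9 * 9.81 * 2.96806 = 2704.94 W

2704.94 W


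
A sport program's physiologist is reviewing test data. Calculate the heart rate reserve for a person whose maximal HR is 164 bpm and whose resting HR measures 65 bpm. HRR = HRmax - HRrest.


HRmax = 164 bpm
HRrest = 65 bpm
HRR = 164 - 65 = 99 bpm

99 bpm


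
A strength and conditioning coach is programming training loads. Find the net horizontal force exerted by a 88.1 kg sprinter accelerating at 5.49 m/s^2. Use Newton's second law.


Newton's second law: F = m * a
F = 88.1 * 5.49 = 483.67 N

483.67 N


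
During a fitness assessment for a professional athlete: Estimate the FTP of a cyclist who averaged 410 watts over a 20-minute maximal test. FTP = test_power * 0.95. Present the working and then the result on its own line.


FTP = 410 * 0.95 = 389.5 W

389.5 W


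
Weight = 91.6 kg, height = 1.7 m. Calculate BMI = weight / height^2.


height^2 = 1.7^2 = 2.89
BMI = 91.6 / 2.89 = 31.7 kg/m^2

31.7 kg/m^2


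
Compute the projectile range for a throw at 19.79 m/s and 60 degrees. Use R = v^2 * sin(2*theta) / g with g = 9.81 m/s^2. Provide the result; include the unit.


Two times the angle = 120 degrees
sin(120) = 0.866025
R = 391.6441 * 0.866025 / 9.81 = 34.574 m

34.574 m


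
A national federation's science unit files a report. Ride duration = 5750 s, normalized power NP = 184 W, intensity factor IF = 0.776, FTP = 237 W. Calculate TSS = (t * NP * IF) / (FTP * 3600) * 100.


Numerator = 5750 * 184 * 0.776 = 821008.0
Denominator = 237 * 3600 = 853200
TSS = 821008.0 / 853200 * 100
= 96.23

96.23 TSS


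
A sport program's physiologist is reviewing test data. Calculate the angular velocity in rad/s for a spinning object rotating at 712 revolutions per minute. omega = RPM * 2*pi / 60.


omega = RPM * 2*pi / 60
= 712 * 6.28318531 / 60
= 74.56 rad/s

74.56 rad/s


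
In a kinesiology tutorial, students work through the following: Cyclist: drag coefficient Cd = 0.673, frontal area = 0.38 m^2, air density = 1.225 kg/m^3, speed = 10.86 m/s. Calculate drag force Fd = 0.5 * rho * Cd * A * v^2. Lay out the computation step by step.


v^2 = 10.86^2 = 117.9396
Fd = 0.5 * 1.225 * 0.673 * 0.38 * 117.9396
= 18.474 N

18.474 N


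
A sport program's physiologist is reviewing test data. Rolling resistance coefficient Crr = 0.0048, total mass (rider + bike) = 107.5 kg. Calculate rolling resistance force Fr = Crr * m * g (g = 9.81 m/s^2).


Fr = Crr * m * g
= 0.0048 * 107.5 * 9.81
= 5.062 N

5.062 N


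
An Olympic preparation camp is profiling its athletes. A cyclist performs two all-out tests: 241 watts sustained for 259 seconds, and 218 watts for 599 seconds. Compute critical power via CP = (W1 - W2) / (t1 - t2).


W1 = P1 * t1 = 241 * 259 = 62419 J
W2 = P2 * t2 = 218 * 599 = 130582 J
CP = (62419 - 130582) / (259 - 599)
= 200.48 W

200.48 W


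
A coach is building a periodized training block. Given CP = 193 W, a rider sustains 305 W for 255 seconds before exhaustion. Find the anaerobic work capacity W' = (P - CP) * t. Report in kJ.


Excess power = 305 - 193 = 112 W
Work above CP = 112 * 255 = 28560 J
W' = 28.56 kJ

28.56 kJ


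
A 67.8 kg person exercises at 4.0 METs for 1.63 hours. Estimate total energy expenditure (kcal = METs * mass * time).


Energy = METs * mass(kg) * time(h)
= 4.0 * 67.8 * 1.63
= 442.06 kcal

442.06 kcal


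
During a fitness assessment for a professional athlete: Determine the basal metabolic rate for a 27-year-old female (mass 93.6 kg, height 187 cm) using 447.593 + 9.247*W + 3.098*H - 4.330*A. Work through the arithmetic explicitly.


BMR = 447.593 + 9.247*93.6 + 3.098*187 - 4.330*27
= 1775.53 kcal/day

1775.53 kcal/day


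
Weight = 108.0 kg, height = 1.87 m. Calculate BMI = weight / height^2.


height^2 = 1.87^2 = 3.4969
BMI = 108.0 / 3.4969 = 30.88 kg/m^2

30.88 kg/m^2


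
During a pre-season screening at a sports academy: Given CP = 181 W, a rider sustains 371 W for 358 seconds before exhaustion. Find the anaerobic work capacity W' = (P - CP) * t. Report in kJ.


Excess power = 371 - 181 = 190 W
Work above CP = 190 * 358 = 68020 J
W' = 68.02 kJ

68.02 kJ


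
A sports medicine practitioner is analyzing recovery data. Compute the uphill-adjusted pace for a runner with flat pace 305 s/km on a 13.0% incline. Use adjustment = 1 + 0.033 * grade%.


Adjustment factor = 1 + 0.033 * 13.0 = 1.429
Grade-adjusted pace = 305 * 1.429 = 435.85 s/km

435.85 s/km


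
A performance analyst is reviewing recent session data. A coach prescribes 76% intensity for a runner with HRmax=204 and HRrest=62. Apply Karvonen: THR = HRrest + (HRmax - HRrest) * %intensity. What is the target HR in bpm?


Heart rate reserve = 204 - 62 = 142
Intensity fraction = 76 / 100 = 0.76
THR = 62 + 142 * 0.76 = 169.92 bpm

169.92 bpm


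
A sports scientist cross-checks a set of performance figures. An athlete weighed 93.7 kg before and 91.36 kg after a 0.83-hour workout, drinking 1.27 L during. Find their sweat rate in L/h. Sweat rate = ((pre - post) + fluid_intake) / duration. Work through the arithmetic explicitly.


Body mass change = 2.34 kg
Total sweat loss = 2.34 + 1.27 = 3.61 L
Rate = 3.61 / 0.83 = 4.349 L/h

4.349 L/h


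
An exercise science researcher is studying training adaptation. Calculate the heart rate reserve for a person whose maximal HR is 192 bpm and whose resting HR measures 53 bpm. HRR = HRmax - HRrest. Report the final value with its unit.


HRmax = 192 bpm
HRrest = 53 bpm
HRR = 192 - 53 = 139 bpm

139 bpm


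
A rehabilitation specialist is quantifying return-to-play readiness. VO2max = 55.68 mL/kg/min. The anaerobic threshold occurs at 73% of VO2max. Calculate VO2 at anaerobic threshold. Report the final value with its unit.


AT fraction = 73 / 100 = 0.73
AT VO2 = 55.68 * 0.73
= 40.65 mL/kg/min

40.65 mL/kg/min


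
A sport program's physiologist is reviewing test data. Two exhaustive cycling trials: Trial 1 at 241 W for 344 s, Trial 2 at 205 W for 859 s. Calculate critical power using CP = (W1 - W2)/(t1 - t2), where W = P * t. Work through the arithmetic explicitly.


W1 = 241 * 344 = 82904 J
W2 = 205 * 859 = 176095 J
CP = (82904 - 176095) / (344 - 859)
= -93191 / -515
= 180.95 W

180.95 W


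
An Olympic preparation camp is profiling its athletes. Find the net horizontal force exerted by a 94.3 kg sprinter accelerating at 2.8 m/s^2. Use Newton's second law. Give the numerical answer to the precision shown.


Newton's second law: F = m * a
F = 94.3 * 2.8 = 264.04 N

264.04 N


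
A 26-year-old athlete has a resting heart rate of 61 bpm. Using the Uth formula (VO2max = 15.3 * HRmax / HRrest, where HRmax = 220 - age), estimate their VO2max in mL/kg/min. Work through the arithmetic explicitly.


HRmax = 220 - 26 = 194 bpm
Ratio = HRmax / HRrest = 194 / 61 = 3.1803
VO2max = 15.3 * 3.1803 = 48.66 mL/kg/min

48.66 mL/kg/min


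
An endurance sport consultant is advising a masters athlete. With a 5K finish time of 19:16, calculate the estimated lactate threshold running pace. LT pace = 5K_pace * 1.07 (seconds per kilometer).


Race duration = 1156 s for 5 km
Average pace = 1156 / 5 = 231.2 s/km
LT pace = 231.2 * 1.07
= 247.38 s/km

247.38 s/km


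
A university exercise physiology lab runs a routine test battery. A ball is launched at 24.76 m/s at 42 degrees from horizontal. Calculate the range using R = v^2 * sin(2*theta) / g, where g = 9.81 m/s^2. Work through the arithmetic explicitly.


sin(2 * 42) = sin(84) = 0.994522
v^2 = 24.76^2 = 613.0576
R = 613.0576 * 0.994522 / 9.81
= 62.151 m

62.151 m


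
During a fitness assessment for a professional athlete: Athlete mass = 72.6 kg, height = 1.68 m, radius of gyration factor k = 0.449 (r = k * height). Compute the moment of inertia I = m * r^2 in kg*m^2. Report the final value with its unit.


r = k * height = 0.449 * 1.68 = 0.75432 m
r^2 = 0.75432^2 = 0.568999
I = 72.6 * 0.568999 = 41.309 kg*m^2

41.309 kg*m^2


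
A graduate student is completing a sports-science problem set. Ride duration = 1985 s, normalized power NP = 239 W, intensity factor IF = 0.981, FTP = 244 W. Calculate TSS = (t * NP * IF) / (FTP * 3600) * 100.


Numerator = 1985 * 239 * 0.981 = 465401.115
Denominator = 244 * 3600 = 878400
TSS = 465401.115 / 878400 * 100
= 52.98

52.98 TSS


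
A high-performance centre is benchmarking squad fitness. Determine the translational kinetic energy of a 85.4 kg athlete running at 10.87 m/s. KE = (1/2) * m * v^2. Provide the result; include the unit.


KE = 0.5 * m * v^2
= 0.5 * 85.4 * 10.87^2
= 0.5 * 85.4 * 118.1569
= 5045.3 J

5045.3 J


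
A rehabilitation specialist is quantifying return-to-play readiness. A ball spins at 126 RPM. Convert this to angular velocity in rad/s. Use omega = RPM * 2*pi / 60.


omega = 126 * 2 * pi / 60
= 126 * 6.28318531 / 60
= 791.681 / 60
= 13.195 rad/s

13.195 rad/s


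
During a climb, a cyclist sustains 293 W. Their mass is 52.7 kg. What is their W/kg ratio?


Power-to-weight = 293 W / 52.7 kg
= 5.56 W/kg

5.56 W/kg


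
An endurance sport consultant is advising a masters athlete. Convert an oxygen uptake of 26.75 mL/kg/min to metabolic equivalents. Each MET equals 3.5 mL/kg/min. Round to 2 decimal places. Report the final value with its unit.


One MET = 3.5 mL/kg/min
Number of METs = 26.75 / 3.5
= 7.64 METs

7.64 METs


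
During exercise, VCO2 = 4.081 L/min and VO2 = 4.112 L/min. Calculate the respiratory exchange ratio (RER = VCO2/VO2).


RER = VCO2 / VO2
= 4.081 / 4.112
= 0.9925

0.9925


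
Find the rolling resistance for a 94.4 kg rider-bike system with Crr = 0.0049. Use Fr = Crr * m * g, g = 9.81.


m * g = 94.4 * 9.81 = 926.064 N
Fr = 0.0049 * 926.064 = 4.538 N

4.538 N


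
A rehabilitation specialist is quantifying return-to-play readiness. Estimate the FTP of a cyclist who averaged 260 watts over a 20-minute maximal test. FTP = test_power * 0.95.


FTP = 260 * 0.95 = 247.0 W

247.0 W


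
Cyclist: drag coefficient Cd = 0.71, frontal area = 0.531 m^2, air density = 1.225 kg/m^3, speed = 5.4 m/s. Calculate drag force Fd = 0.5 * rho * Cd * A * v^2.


v^2 = 5.4^2 = 29.16
Fd = 0.5 * 1.225 * 0.71 * 0.531 * 29.16
= 6.734 N

6.734 N


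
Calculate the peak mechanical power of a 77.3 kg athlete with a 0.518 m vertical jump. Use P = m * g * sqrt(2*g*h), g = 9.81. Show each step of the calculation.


First, sqrt(2gh) = sqrt(2 * 9.81 * 0.518)
= sqrt(10.16316) = 3.187971 m/s
Power = 77.3 * 9.81 * 3.187971 = 2417.48 W

2417.48 W


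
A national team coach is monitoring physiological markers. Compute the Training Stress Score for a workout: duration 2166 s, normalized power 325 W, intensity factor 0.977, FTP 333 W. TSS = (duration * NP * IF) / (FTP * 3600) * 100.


Product = 2166 * 325 * 0.977 = 687759.15
Base = 333 * 3600 = 1198800
TSS = 687759.15 / 1198800 * 100 = 57.37

57.37 TSS


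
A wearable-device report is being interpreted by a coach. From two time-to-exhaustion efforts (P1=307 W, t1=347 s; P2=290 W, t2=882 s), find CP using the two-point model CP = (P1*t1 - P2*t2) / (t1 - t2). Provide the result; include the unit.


Work in trial 1 = 106529 J
Work in trial 2 = 255780 J
Delta work = -149251 J
Delta time = -535 s
CP = -149251 / -535 = 278.97 W

278.97 W


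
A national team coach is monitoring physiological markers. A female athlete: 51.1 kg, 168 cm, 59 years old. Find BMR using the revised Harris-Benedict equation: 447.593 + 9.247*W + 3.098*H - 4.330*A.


Intercept = 447.593
Weight contribution = 9.247 * 51.1 = 472.5217
Height contribution = 3.098 * 168 = 520.464
Age contribution = 4.33 * 59 = 255.47
BMR = 447.593 + 472.5217 + 520.464 - 255.47
= 1185.11 kcal/day

1185.11 kcal/day


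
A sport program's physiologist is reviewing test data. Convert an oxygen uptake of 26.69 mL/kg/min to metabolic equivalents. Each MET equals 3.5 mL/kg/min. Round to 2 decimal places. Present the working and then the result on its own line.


One MET = 3.5 mL/kg/min
Number of METs = 26.69 / 3.5
= 7.63 METs

7.63 METs


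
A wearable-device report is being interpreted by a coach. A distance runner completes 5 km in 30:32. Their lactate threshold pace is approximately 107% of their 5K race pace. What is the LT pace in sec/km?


Convert to seconds: 30 min 32 s = 1832 s
Pace per km = 1832 / 5 = 366.4 s/km
LT pace = 366.4 * 1.07 = 392.05 s/km

392.05 s/km


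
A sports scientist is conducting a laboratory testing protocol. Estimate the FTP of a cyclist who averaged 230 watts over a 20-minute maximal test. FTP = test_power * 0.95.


FTP = 230 * 0.95 = 218.5 W

218.5 W


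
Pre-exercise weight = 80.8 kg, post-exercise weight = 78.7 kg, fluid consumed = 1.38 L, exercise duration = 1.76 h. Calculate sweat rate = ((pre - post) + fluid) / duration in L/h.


Weight loss = 80.8 - 78.7 = 2.1 kg (approx L)
Total sweat = 2.1 + 1.38 = 3.48 L
Sweat rate = 3.48 / 1.76 = 1.977 L/h

1.977 L/h


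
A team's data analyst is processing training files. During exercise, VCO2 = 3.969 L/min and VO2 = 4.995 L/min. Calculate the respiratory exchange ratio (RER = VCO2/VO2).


RER = VCO2 / VO2
= 3.969 / 4.995
= 0.7946

0.7946


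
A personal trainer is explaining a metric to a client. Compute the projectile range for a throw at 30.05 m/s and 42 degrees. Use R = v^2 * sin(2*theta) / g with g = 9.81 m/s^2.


Two times the angle = 84 degrees
sin(84) = 0.994522
R = 903.0025 * 0.994522 / 9.81 = 91.545 m

91.545 m


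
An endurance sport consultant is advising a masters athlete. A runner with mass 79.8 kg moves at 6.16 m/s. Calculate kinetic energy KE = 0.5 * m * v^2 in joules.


v^2 = 6.16^2 = 37.9456
KE = 0.5 * 79.8 * 37.9456
= 1514.03 J

1514.03 J


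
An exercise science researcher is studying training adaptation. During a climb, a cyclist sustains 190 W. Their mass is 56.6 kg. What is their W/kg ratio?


Power-to-weight = 190 W / 56.6 kg
= 3.357 W/kg

3.357 W/kg


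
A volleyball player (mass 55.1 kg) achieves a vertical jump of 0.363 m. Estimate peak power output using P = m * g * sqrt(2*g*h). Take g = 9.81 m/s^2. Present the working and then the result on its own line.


2 * g * h = 2 * 9.81 * 0.363 = 7.12206
sqrt(7.12206) = 2.668719 m/s
P = 55.1 * 9.81 * 2.668719 = 1442.53 W

1442.53 W


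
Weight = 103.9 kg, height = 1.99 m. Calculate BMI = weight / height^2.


height^2 = 1.99^2 = 3.9601
BMI = 103.9 / 3.9601 = 26.24 kg/m^2

26.24 kg/m^2


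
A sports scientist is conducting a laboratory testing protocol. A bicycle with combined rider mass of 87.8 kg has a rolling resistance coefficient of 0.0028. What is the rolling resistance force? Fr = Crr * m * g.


Fr = 0.0028 * 87.8 * 9.81
= 0.24584 * 9.81
= 2.412 N

2.412 N


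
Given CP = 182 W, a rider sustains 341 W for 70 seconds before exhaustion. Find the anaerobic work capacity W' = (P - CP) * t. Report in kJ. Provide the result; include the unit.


Excess power = 341 - 182 = 159 W
Work above CP = 159 * 70 = 11130 J
W' = 11.13 kJ

11.13 kJ


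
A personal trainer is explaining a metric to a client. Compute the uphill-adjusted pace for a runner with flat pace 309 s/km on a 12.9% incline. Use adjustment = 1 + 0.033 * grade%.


Adjustment factor = 1 + 0.033 * 12.9 = 1.4257
Grade-adjusted pace = 309 * 1.4257 = 440.54 s/km

440.54 s/km


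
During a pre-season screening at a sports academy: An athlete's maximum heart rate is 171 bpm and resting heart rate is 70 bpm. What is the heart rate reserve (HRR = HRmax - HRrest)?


HRR = HRmax - HRrest
= 171 - 70
= 101 bpm

101 bpm


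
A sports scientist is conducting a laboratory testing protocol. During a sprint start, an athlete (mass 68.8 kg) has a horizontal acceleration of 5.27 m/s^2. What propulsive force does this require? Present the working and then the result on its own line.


Propulsive force = mass * acceleration
= 68.8 kg * 5.27 m/s^2
= 362.58 N

362.58 N


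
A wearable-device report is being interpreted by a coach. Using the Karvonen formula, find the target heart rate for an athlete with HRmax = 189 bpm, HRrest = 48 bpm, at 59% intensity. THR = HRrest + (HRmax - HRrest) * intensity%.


HRR = 189 - 48 = 141
THR = 48 + 141 * 0.59
= 48 + 83.19
= 131.19 bpm

131.19 bpm


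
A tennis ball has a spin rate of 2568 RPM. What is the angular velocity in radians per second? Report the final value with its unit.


Convert RPM to rad/s: multiply by 2*pi and divide by 60
omega = 2568 * 2 * pi / 60
= 268.92 rad/s

268.92 rad/s


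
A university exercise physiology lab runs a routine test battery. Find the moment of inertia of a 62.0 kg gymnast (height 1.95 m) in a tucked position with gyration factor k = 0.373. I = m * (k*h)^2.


Radius of gyration = 0.373 * 1.95 = 0.72735 m
I = 62.0 * 0.72735^2
= 62.0 * 0.529038
= 32.8 kg*m^2

32.8 kg*m^2


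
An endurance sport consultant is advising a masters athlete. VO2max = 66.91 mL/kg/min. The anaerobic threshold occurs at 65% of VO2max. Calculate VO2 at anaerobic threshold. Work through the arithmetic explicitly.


AT fraction = 65 / 100 = 0.65
AT VO2 = 66.91 * 0.65
= 43.49 mL/kg/min

43.49 mL/kg/min


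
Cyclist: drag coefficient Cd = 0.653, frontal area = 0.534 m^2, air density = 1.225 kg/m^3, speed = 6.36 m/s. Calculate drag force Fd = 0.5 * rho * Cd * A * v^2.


v^2 = 6.36^2 = 40.4496
Fd = 0.5 * 1.225 * 0.653 * 0.534 * 40.4496
= 8.639 N

8.639 N


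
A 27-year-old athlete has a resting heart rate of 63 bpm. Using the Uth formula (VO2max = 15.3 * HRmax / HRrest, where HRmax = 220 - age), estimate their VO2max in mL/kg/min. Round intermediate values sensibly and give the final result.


HRmax = 220 - 27 = 193 bpm
Ratio = HRmax / HRrest = 193 / 63 = 3.0635
VO2max = 15.3 * 3.0635 = 46.87 mL/kg/min

46.87 mL/kg/min


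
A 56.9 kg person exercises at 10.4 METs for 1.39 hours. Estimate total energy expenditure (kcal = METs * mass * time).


Energy = METs * mass(kg) * time(h)
= 10.4 * 56.9 * 1.39
= 822.55 kcal

822.55 kcal


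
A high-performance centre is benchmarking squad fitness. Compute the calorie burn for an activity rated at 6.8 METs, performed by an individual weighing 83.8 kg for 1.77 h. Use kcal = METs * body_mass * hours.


Product of METs and mass = 6.8 * 83.8 = 569.84
Total kcal = 569.84 * 1.77 = 1008.62 kcal

1008.62 kcal


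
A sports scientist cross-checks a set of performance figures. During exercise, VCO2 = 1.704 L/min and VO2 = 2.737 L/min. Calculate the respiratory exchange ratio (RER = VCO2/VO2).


RER = VCO2 / VO2
= 1.704 / 2.737
= 0.6226

0.6226


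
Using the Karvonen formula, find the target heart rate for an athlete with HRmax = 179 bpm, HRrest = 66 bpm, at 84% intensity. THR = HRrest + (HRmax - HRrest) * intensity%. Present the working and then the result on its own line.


HRR = 179 - 66 = 113
THR = 66 + 113 * 0.84
= 66 + 94.92
= 160.92 bpm

160.92 bpm


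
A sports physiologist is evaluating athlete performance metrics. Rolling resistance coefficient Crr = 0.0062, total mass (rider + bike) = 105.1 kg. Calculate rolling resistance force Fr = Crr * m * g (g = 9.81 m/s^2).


Fr = Crr * m * g
= 0.0062 * 105.1 * 9.81
= 6.392 N

6.392 N


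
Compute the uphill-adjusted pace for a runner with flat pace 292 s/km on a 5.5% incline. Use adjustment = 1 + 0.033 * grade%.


Adjustment factor = 1 + 0.033 * 5.5 = 1.1815
Grade-adjusted pace = 292 * 1.1815 = 345.0 s/km

345.0 s/km


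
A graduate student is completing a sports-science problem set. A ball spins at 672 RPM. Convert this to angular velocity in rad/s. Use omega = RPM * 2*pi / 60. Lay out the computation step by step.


omega = 672 * 2 * pi / 60
= 672 * 6.28318531 / 60
= 4222.301 / 60
= 70.372 rad/s

70.372 rad/s


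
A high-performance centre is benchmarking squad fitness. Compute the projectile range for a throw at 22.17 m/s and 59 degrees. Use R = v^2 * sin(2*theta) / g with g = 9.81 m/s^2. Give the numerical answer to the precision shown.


Two times the angle = 118 degrees
sin(118) = 0.882948
R = 491.5089 * 0.882948 / 9.81 = 44.238 m

44.238 m


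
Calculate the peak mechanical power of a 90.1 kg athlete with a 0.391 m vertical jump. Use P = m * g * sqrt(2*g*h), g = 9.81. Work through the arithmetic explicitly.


First, sqrt(2gh) = sqrt(2 * 9.81 * 0.391)
= sqrt(7.67142) = 2.769733 m/s
Power = 90.1 * 9.81 * 2.769733 = 2448.11 W

2448.11 W


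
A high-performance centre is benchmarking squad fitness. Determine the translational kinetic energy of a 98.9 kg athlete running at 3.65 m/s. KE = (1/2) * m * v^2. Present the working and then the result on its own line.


KE = 0.5 * m * v^2
= 0.5 * 98.9 * 3.65^2
= 0.5 * 98.9 * 13.3225
= 658.8 J

658.8 J


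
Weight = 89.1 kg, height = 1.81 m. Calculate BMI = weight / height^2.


height^2 = 1.81^2 = 3.2761
BMI = 89.1 / 3.2761 = 27.2 kg/m^2

27.2 kg/m^2


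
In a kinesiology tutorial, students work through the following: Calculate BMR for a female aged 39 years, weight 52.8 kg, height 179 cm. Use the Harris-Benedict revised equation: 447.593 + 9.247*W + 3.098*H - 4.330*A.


Substituting values:
W term = 9.247 * 52.8 = 488.2416
H term = 3.098 * 179 = 554.542
A term = 4.330 * 39 = 168.87
BMR = 1321.51 kcal/day

1321.51 kcal/day


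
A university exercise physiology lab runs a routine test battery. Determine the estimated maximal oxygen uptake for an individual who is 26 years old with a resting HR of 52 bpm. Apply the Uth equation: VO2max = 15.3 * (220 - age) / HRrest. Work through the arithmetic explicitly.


HRmax = 220 - 26 = 194
VO2max = 15.3 * (194 / 52)
= 15.3 * 3.7308
= 57.08 mL/kg/min

57.08 mL/kg/min


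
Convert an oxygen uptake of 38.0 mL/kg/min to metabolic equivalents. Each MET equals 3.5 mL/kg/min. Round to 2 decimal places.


One MET = 3.5 mL/kg/min
Number of METs = 38.0 / 3.5
= 10.86 METs

10.86 METs


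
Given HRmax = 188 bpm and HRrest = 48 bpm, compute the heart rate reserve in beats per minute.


Heart rate reserve = maximum HR minus resting HR
HRR = 188 - 48 = 140 bpm

140 bpm


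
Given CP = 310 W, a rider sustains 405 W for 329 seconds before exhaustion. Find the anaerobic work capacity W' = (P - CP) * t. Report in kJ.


Excess power = 405 - 310 = 95 W
Work above CP = 95 * 329 = 31255 J
W' = 31.255 kJ

31.255 kJ


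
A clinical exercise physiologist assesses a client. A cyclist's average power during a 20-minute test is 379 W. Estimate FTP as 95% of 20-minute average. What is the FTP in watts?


FTP = 20-min power * 0.95
= 379 * 0.95
= 360.05 W

360.05 W


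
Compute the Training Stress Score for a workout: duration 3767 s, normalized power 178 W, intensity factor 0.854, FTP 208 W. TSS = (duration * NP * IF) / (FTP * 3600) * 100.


Product = 3767 * 178 * 0.854 = 572629.204
Base = 208 * 3600 = 748800
TSS = 572629.204 / 748800 * 100 = 76.47

76.47 TSS


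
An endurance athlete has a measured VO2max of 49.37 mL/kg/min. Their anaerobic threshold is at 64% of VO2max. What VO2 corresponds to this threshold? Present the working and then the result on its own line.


Anaerobic threshold VO2 = VO2max * 64%
= 49.37 * 0.64
= 31.6 mL/kg/min

31.6 mL/kg/min


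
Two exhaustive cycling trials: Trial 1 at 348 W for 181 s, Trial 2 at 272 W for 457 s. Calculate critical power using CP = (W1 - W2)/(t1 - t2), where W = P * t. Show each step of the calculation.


W1 = 348 * 181 = 62988 J
W2 = 272 * 457 = 124304 J
CP = (62988 - 124304) / (181 - 457)
= -61316 / -276
= 222.16 W

222.16 W


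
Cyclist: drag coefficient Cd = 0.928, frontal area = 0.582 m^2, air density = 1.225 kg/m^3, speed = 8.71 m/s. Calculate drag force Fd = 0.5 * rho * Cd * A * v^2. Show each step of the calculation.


v^2 = 8.71^2 = 75.8641
Fd = 0.5 * 1.225 * 0.928 * 0.582 * 75.8641
= 25.097 N

25.097 N


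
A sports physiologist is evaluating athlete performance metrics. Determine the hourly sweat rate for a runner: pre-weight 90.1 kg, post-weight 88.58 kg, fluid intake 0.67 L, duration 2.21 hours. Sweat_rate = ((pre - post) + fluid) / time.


Mass lost = 90.1 - 88.58 = 1.52 kg
Add fluid consumed: 1.52 + 0.67 = 2.19 L total sweat
Sweat rate = 2.19 / 2.21 = 0.991 L/h

0.991 L/h


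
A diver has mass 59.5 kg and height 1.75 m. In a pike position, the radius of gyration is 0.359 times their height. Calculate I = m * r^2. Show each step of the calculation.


r = 0.359 * 1.75 = 0.62825 m
I = m * r^2 = 59.5 * 0.394698 = 23.485 kg*m^2

23.485 kg*m^2


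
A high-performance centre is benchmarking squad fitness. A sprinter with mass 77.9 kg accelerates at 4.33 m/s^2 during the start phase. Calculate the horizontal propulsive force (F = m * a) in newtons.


F = m * a
= 77.9 * 4.33
= 337.31 N

337.31 N


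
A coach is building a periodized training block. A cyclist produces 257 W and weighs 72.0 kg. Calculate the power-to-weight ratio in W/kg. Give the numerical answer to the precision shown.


P/W = power / mass
= 257 / 72.0
= 3.569 W/kg

3.569 W/kg


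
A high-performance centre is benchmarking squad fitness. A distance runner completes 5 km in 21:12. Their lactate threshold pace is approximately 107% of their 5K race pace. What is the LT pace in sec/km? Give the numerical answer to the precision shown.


Convert to seconds: 21 min 12 s = 1272 s
Pace per km = 1272 / 5 = 254.4 s/km
LT pace = 254.4 * 1.07 = 272.21 s/km

272.21 s/km


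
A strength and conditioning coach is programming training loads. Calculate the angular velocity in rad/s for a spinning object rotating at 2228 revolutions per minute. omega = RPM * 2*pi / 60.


omega = RPM * 2*pi / 60
= 2228 * 6.28318531 / 60
= 233.316 rad/s

233.316 rad/s


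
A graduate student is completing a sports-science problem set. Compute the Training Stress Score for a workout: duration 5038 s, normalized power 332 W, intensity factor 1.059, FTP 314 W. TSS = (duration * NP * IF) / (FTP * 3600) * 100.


Product = 5038 * 332 * 1.059 = 1771300.344
Base = 314 * 3600 = 1130400
TSS = 1771300.344 / 1130400 * 100 = 156.7

156.7 TSS


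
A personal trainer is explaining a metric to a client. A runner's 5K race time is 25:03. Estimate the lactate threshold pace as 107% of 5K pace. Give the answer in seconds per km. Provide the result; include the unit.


Total race time = 25*60 + 3 = 1503 seconds
5K pace = 1503 / 5 = 300.6 sec/km
LT pace = 300.6 * 1.07 = 321.64 sec/km

321.64 s/km


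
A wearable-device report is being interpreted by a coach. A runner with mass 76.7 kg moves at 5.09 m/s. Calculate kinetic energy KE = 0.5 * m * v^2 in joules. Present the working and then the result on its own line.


v^2 = 5.09^2 = 25.9081
KE = 0.5 * 76.7 * 25.9081
= 993.58 J

993.58 J


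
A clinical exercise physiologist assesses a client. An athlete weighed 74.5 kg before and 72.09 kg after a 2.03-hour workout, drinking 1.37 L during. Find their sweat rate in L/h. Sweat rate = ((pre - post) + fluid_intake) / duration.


Body mass change = 2.41 kg
Total sweat loss = 2.41 + 1.37 = 3.78 L
Rate = 3.78 / 2.03 = 1.862 L/h

1.862 L/h


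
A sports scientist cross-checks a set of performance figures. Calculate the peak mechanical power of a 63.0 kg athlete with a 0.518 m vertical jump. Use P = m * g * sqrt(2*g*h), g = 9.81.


First, sqrt(2gh) = sqrt(2 * 9.81 * 0.518)
= sqrt(10.16316) = 3.187971 m/s
Power = 63.0 * 9.81 * 3.187971 = 1970.26 W

1970.26 W


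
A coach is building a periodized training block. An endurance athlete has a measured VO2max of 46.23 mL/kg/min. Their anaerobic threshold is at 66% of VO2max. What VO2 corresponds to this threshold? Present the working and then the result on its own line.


Anaerobic threshold VO2 = VO2max * 66%
= 46.23 * 0.66
= 30.51 mL/kg/min

30.51 mL/kg/min


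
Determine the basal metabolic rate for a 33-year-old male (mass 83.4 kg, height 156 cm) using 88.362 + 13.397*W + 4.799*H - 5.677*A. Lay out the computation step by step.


BMR = 88.362 + 13.397*83.4 + 4.799*156 - 5.677*33
= 1766.97 kcal/day

1766.97 kcal/day


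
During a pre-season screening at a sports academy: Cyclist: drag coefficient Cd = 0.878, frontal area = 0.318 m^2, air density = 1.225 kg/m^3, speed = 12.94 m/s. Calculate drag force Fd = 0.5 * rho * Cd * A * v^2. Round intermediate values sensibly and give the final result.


v^2 = 12.94^2 = 167.4436
Fd = 0.5 * 1.225 * 0.878 * 0.318 * 167.4436
= 28.635 N

28.635 N


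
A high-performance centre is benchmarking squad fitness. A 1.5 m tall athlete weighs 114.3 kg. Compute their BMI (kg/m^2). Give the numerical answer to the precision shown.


height^2 = 2.25 m^2
BMI = 114.3 / 2.25 = 50.8 kg/m^2

50.8 kg/m^2


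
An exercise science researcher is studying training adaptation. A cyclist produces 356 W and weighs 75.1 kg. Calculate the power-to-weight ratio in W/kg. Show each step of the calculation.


P/W = power / mass
= 356 / 75.1
= 4.74 W/kg

4.74 W/kg


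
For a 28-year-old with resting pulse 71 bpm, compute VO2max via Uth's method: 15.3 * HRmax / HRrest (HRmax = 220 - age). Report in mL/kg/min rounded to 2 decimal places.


Step 1: HRmax = 220 - 28 = 192 bpm
Step 2: Ratio = 192 / 71 = 2.7042
Step 3: VO2max = 15.3 * 2.7042 = 41.37 mL/kg/min

41.37 mL/kg/min


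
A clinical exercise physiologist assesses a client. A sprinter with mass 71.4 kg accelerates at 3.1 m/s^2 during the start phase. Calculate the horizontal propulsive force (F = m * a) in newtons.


F = m * a
= 71.4 * 3.1
= 221.34 N

221.34 N


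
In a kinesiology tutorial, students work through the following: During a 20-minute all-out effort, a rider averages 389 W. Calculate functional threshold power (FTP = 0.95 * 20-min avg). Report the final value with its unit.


FTP = 0.95 * 389
= 369.55 W

369.55 W


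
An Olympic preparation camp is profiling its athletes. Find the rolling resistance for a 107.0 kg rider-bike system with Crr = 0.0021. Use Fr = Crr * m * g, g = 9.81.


m * g = 107.0 * 9.81 = 1049.67 N
Fr = 0.0021 * 1049.67 = 2.204 N

2.204 N


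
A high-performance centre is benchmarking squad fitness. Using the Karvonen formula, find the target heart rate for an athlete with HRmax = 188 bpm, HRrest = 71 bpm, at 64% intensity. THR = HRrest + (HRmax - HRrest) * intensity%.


HRR = 188 - 71 = 117
THR = 71 + 117 * 0.64
= 71 + 74.88
= 145.88 bpm

145.88 bpm


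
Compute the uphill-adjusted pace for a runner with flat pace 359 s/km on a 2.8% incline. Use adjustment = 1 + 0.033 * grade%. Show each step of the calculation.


Adjustment factor = 1 + 0.033 * 2.8 = 1.0924
Grade-adjusted pace = 359 * 1.0924 = 392.17 s/km

392.17 s/km
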